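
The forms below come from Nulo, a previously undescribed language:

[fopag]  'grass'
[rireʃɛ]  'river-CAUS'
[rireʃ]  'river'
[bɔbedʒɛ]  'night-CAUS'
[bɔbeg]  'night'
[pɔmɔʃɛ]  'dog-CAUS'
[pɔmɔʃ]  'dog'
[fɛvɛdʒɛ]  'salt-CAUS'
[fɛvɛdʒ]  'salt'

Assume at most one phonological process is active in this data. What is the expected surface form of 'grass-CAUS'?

In [bɔbedʒɛ] and [bɔbeg] the final segment of 'night' alternates: [dʒ] ~ [g].
The stem 'salt' ([fɛvɛdʒɛ], [fɛvɛdʒ]) shows [dʒ] unchanged in both environments, so [dʒ] cannot be basic with [g] derived in isolation.
The underlying segment must be /g/; /g/ becomes palato-alveolar [dʒ] before a front vowel, yielding [dʒ] there.
From [fopag] the stem 'grass' is /fopag/; before a front vowel this yields [fopadʒɛ].

[fopadʒɛ]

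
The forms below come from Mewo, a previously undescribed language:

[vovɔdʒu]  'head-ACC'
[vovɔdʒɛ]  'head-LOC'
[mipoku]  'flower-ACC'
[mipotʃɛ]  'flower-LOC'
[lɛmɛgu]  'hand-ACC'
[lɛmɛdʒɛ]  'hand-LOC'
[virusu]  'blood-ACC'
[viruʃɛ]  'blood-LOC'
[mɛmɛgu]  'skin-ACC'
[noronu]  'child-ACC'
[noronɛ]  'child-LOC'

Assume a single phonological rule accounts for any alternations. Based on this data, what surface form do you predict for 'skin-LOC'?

In [lɛmɛgu] and [lɛmɛdʒɛ] the final segment of 'hand' alternates: [g] ~ [dʒ].
Compare 'head', with invariant [dʒ] in [vovɔdʒu] and [vovɔdʒɛ]: an analysis with underlying /dʒ/ and a rule producing [g] before the ACC suffix would wrongly predict alternation here too.
The underlying segment must be /g/; /k/, /g/ and /s/ become palato-alveolar [tʃ], [dʒ] and [ʃ] before a front vowel, yielding [dʒ] there.
The one attested form of 'skin', [mɛmɛgu], shows underlying /mɛmɛg/. Applying the same rule before a front vowel gives [mɛmɛdʒɛ].

[mɛmɛdʒɛ]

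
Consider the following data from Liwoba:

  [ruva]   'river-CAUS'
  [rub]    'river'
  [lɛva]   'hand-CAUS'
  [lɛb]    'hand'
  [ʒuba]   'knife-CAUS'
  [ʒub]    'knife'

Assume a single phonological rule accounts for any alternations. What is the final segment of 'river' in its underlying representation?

/v/

The stem for 'river' ends in [v] in [ruva] but [b] in [rub].
Compare 'knife', with invariant [b] in [ʒuba] and [ʒub]: an analysis with underlying /b/ and a rule producing [v] before the CAUS suffix would wrongly predict alternation here too.
So /v/ is underlying, and a rule of word-final hardening — voiced fricatives become stops word-finally — gives [b].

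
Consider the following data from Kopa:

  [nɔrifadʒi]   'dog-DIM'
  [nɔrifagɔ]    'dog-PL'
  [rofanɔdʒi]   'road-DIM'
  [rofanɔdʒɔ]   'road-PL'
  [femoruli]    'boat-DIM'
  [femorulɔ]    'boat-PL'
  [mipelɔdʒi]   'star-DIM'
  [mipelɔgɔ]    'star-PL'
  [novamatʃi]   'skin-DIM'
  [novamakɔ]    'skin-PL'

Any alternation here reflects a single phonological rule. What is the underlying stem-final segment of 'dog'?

/g/

In [nɔrifadʒi] and [nɔrifagɔ] the final segment of 'dog' alternates: [dʒ] ~ [g].
If /dʒ/ were underlying and a rule turned it into [g] before the PL suffix, 'road' would also alternate; but it has [dʒ] in both [rofanɔdʒi] and [rofanɔdʒɔ].
So /g/ is underlying, and a rule of palatalization before a front vowel — /k/ and /g/ become palato-alveolar [tʃ] and [dʒ] before a front vowel — gives [dʒ].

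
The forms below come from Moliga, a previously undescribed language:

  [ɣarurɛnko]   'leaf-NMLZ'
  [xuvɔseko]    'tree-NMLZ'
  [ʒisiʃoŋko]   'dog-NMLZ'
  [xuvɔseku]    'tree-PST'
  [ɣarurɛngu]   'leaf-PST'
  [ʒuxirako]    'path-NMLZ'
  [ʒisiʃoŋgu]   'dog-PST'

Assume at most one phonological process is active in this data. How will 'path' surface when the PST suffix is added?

The PST morpheme has two allomorphs, [-gu] and [-ku].
By contrast the NMLZ suffix keeps its initial [k] throughout — that segment must be underlying.
The PST suffix is therefore /-gu/ underlyingly, with post-vocalic devoicing: voiced stops become voiceless after a vowel.
After 'path', which ends in a vowel, the suffix surfaces as [-ku], giving [ʒuxiraku].

[ʒuxiraku]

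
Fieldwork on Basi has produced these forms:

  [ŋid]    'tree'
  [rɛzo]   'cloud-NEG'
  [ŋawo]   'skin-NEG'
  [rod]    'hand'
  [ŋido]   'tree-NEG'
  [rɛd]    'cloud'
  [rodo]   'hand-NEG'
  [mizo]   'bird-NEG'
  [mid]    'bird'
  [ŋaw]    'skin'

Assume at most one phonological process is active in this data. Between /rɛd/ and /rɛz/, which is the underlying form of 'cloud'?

The stem for 'cloud' ends in [z] in [rɛzo] but [d] in [rɛd].
But 'hand' keeps [d] in both environments ([rodo], [rod]), so there is no rule changing /d/ to [z] before the NEG suffix.
The underlying segment must be /z/; voiced fricatives become stops word-finally, yielding [d] there.

/rɛz/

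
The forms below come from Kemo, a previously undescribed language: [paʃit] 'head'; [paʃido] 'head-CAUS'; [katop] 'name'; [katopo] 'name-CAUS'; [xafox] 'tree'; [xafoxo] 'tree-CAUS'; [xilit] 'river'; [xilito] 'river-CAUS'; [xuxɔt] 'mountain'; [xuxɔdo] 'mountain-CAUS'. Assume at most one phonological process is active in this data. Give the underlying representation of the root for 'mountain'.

/xuxɔd/

'mountain' shows [t] ~ [d] at the end of the stem ([xuxɔt] vs [xuxɔdo]).
But 'river' keeps [t] in both environments ([xilit], [xilito]), so there is no rule changing /t/ to [d] before the CAUS suffix.
The underlying segment must be /d/; voiced obstruents become voiceless word-finally, yielding [t] there.
So 'mountain' = /xuxɔd/.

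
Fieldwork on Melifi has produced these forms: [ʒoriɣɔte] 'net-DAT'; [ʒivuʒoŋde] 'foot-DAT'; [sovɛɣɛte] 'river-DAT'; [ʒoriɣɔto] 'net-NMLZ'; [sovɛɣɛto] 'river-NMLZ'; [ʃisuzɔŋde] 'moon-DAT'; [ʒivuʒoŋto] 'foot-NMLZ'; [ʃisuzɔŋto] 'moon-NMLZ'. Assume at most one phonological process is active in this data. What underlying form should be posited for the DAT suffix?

The DAT suffix surfaces as [-de] and [-te], depending on the final segment of the stem.
By contrast the NMLZ suffix keeps its initial [t] throughout — that segment must be underlying.
The DAT suffix is therefore /-de/ underlyingly, with post-vocalic devoicing: voiced stops become voiceless after a vowel.

/-de/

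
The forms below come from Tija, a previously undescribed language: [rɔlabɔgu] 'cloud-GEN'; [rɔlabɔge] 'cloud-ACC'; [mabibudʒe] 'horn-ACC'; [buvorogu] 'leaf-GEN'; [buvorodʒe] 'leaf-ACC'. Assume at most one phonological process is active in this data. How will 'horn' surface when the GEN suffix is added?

The root 'leaf' surfaces as [buvorogu] and [buvorodʒe], with a stem-final [g] ~ [dʒ] alternation.
If /g/ were underlying and a rule turned it into [dʒ] before the ACC suffix, 'cloud' would also alternate; but it has [g] in both [rɔlabɔgu] and [rɔlabɔge].
The underlying segment must be /dʒ/; palato-alveolar /dʒ/ becomes [g] when no front vowel follows, yielding [g] there.
The one attested form of 'horn', [mabibudʒe], shows underlying /mabibudʒ/. Applying the same rule when no front vowel follows gives [mabibugu].

[mabibugu]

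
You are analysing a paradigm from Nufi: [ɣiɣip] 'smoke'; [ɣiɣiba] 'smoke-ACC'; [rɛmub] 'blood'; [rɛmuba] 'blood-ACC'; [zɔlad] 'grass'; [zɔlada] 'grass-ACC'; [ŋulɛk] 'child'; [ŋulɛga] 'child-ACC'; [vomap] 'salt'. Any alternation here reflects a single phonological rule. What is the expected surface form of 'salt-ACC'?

[vomaba]

The root 'smoke' surfaces as [ɣiɣip] and [ɣiɣiba], with a stem-final [p] ~ [b] alternation.
The stem 'blood' ([rɛmub], [rɛmuba]) shows [b] unchanged in both environments, so [b] cannot be basic with [p] derived in isolation.
Therefore /p/ is basic and [b] is derived by intervocalic voicing (voiceless stops become voiced between vowels).
The one attested form of 'salt', [vomap], shows underlying /vomap/. Applying the same rule between vowels gives [vomaba].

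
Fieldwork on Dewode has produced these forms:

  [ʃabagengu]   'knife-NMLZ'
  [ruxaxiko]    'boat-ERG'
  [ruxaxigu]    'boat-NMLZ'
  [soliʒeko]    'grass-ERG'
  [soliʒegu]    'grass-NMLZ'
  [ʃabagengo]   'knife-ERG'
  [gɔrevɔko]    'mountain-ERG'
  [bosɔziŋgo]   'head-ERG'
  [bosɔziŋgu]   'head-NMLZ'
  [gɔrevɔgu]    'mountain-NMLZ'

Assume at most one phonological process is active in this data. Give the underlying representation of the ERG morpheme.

/-ko/

The ERG morpheme has two allomorphs, [-go] and [-ko].
By contrast the NMLZ suffix keeps its initial [g] throughout — that segment must be underlying.
So the underlying form is /-ko/, and voiceless stops become voiced after a nasal.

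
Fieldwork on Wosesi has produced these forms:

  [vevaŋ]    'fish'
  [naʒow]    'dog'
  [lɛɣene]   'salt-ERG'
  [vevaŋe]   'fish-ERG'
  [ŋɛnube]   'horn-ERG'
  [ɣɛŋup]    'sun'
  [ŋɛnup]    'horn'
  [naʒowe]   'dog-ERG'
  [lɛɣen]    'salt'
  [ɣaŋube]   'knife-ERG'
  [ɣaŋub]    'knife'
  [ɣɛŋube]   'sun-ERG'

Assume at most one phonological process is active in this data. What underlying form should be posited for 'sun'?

'sun' shows [b] ~ [p] at the end of the stem ([ɣɛŋube] vs [ɣɛŋup]).
Compare 'knife', with invariant [b] in [ɣaŋube] and [ɣaŋub]: an analysis with underlying /b/ and a rule producing [p] in isolation would wrongly predict alternation here too.
The underlying segment must be /p/; voiceless stops become voiced between vowels, yielding [b] there.

/ɣɛŋup/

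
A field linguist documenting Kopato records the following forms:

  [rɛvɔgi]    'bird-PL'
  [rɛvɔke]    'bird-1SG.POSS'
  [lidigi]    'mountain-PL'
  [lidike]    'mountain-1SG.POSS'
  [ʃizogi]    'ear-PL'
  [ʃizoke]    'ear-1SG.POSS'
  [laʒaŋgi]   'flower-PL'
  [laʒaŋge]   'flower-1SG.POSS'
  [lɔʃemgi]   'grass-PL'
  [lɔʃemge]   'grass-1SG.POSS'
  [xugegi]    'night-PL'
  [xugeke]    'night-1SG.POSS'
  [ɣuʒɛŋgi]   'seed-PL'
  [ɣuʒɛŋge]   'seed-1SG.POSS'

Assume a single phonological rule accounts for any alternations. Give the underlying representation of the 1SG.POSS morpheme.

/-ke/

The 1SG.POSS morpheme has two allomorphs, [-ge] and [-ke].
By contrast the PL suffix keeps its initial [g] throughout — that segment must be underlying.
The 1SG.POSS suffix is therefore /-ke/ underlyingly, with post-nasal voicing: voiceless stops become voiced after a nasal.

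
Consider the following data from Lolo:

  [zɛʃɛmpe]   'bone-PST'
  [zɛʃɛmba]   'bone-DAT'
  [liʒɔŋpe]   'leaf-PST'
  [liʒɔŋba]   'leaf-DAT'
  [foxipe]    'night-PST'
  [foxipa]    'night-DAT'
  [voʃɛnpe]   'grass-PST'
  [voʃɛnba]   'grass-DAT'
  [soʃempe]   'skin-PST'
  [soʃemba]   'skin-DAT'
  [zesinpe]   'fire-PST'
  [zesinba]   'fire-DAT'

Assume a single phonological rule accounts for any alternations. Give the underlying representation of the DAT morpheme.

The DAT suffix surfaces as [-ba] and [-pa], depending on the final segment of the stem.
By contrast the PST suffix keeps its initial [p] throughout — that segment must be underlying.
The DAT suffix is therefore /-ba/ underlyingly, with post-vocalic devoicing: voiced stops become voiceless after a vowel.

/-ba/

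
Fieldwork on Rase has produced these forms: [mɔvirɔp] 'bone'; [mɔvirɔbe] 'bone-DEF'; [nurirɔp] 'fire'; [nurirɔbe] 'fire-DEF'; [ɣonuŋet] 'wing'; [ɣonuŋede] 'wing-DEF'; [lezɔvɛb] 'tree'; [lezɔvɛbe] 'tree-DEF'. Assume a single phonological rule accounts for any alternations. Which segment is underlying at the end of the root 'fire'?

/p/

In [nurirɔp] and [nurirɔbe] the final segment of 'fire' alternates: [p] ~ [b].
Compare 'tree', with invariant [b] in [lezɔvɛb] and [lezɔvɛbe]: an analysis with underlying /b/ and a rule producing [p] in isolation would wrongly predict alternation here too.
So /p/ is underlying, and a rule of intervocalic voicing — voiceless stops become voiced between vowels — gives [b].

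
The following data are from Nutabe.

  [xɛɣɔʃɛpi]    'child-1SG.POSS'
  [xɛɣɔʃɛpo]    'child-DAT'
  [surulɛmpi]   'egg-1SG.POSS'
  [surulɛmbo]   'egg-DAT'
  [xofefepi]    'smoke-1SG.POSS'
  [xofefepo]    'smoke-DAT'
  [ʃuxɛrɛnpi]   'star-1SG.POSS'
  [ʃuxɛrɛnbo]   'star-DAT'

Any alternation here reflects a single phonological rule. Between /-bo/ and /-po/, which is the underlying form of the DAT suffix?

The DAT morpheme has two allomorphs, [-bo] and [-po].
By contrast the 1SG.POSS suffix keeps its initial [p] throughout — that segment must be underlying.
The DAT suffix is therefore /-bo/ underlyingly, with post-vocalic devoicing: voiced stops become voiceless after a vowel.

/-bo/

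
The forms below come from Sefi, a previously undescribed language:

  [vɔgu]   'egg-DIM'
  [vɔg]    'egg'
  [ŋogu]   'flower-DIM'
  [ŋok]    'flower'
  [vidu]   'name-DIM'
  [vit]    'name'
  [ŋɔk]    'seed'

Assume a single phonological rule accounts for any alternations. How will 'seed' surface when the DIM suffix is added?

[ŋɔgu]

The root 'flower' surfaces as [ŋogu] and [ŋok], with a stem-final [g] ~ [k] alternation.
The stem 'egg' ([vɔgu], [vɔg]) shows [g] unchanged in both environments, so [g] cannot be basic with [k] derived in isolation.
Therefore /k/ is basic and [g] is derived by intervocalic voicing (voiceless stops become voiced between vowels).
The one attested form of 'seed', [ŋɔk], shows underlying /ŋɔk/. Applying the same rule between vowels gives [ŋɔgu].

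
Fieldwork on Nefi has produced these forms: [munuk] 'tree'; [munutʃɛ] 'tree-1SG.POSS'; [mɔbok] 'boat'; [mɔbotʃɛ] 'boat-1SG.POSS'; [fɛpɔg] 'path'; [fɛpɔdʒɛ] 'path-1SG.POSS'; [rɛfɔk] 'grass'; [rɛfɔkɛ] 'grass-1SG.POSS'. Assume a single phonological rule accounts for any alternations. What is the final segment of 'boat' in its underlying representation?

The root 'boat' surfaces as [mɔbok] and [mɔbotʃɛ], with a stem-final [k] ~ [tʃ] alternation.
Compare 'grass', with invariant [k] in [rɛfɔk] and [rɛfɔkɛ]: an analysis with underlying /k/ and a rule producing [tʃ] before the 1SG.POSS suffix would wrongly predict alternation here too.
The alternation reflects depalatalization: palato-alveolar /tʃ/ and /dʒ/ become [k] and [g] when no front vowel follows. /tʃ/ is underlying.

/tʃ/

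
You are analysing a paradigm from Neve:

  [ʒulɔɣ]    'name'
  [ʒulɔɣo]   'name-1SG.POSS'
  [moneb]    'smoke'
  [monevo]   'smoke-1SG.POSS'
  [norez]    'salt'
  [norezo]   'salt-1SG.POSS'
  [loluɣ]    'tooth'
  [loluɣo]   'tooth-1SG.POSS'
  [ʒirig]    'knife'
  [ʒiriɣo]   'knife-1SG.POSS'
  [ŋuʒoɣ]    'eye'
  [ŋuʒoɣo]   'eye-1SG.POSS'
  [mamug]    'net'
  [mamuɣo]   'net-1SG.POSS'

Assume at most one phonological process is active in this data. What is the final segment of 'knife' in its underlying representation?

In [ʒirig] and [ʒiriɣo] the final segment of 'knife' alternates: [g] ~ [ɣ].
Compare 'tooth', with invariant [ɣ] in [loluɣ] and [loluɣo]: an analysis with underlying /ɣ/ and a rule producing [g] in isolation would wrongly predict alternation here too.
So /g/ is underlying, and a rule of intervocalic spirantization — voiced stops become fricatives between vowels — gives [ɣ].

/g/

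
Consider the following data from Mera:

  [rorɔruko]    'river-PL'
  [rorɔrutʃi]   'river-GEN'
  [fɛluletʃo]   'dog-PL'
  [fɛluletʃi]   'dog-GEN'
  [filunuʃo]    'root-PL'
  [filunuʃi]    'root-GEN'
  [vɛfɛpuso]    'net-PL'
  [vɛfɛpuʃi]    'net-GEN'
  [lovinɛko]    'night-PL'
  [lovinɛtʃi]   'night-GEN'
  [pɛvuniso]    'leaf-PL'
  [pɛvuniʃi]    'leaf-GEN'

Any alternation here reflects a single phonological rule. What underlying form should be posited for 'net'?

/vɛfɛpus/

The stem for 'net' ends in [s] in [vɛfɛpuso] but [ʃ] in [vɛfɛpuʃi].
If /ʃ/ were underlying and a rule turned it into [s] before the PL suffix, 'root' would also alternate; but it has [ʃ] in both [filunuʃo] and [filunuʃi].
Therefore /s/ is basic and [ʃ] is derived by palatalization before a front vowel (/k/ and /s/ become palato-alveolar [tʃ] and [ʃ] before a front vowel).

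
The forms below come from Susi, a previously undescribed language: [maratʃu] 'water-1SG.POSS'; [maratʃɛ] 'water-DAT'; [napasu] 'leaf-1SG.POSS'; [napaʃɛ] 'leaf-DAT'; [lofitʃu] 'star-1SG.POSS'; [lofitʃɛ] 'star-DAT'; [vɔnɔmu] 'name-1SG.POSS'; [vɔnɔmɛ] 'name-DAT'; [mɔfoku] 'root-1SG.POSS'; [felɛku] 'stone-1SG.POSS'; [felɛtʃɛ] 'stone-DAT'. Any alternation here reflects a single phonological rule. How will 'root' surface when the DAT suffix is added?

[mɔfotʃɛ]

'stone' shows [k] ~ [tʃ] at the end of the stem ([felɛku] vs [felɛtʃɛ]).
The stem 'star' ([lofitʃu], [lofitʃɛ]) shows [tʃ] unchanged in both environments, so [tʃ] cannot be basic with [k] derived before the 1SG.POSS suffix.
So /k/ is underlying, and a rule of palatalization before a front vowel — /k/ and /s/ become palato-alveolar [tʃ] and [ʃ] before a front vowel — gives [tʃ].
The one attested form of 'root', [mɔfoku], shows underlying /mɔfok/. Applying the same rule before a front vowel gives [mɔfotʃɛ].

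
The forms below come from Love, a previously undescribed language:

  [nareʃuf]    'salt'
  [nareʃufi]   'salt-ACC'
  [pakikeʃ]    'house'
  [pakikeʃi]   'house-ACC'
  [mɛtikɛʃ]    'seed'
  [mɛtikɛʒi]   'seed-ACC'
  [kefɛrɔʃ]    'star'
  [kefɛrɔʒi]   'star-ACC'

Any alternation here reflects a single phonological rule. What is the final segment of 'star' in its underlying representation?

In [kefɛrɔʃ] and [kefɛrɔʒi] the final segment of 'star' alternates: [ʃ] ~ [ʒ].
But 'house' keeps [ʃ] in both environments ([pakikeʃ], [pakikeʃi]), so there is no rule changing /ʃ/ to [ʒ] before the ACC suffix.
So /ʒ/ is underlying, and a rule of word-final obstruent devoicing — voiced obstruents become voiceless word-finally — gives [ʃ].

/ʒ/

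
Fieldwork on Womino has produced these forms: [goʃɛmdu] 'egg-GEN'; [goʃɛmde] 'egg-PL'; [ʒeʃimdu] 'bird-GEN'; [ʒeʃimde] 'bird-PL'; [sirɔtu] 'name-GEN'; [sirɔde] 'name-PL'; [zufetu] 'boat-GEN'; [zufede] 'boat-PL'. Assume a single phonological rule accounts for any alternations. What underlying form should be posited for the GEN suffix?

/-tu/

The GEN suffix surfaces as [-du] and [-tu], depending on the final segment of the stem.
By contrast the PL suffix keeps its initial [d] throughout — that segment must be underlying.
The GEN suffix is therefore /-tu/ underlyingly, with post-nasal voicing: voiceless stops become voiced after a nasal.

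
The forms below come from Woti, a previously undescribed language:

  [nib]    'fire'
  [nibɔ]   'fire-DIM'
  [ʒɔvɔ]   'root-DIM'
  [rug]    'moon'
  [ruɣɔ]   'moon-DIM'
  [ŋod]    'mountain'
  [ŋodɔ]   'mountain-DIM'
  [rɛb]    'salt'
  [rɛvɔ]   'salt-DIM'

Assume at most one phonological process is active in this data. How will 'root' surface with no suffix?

[ʒɔb]

The stem for 'salt' ends in [b] in [rɛb] but [v] in [rɛvɔ].
Compare 'fire', with invariant [b] in [nib] and [nibɔ]: an analysis with underlying /b/ and a rule producing [v] before the DIM suffix would wrongly predict alternation here too.
The underlying segment must be /v/; voiced fricatives become stops word-finally, yielding [b] there.
The one attested form of 'root', [ʒɔvɔ], shows underlying /ʒɔv/. Applying the same rule word-finally gives [ʒɔb].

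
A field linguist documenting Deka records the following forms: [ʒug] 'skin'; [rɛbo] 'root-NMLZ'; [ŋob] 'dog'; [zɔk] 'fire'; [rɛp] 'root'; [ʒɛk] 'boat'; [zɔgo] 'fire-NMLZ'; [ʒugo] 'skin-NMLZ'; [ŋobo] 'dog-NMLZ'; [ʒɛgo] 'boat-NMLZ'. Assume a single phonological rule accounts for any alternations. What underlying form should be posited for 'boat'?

/ʒɛk/

The stem for 'boat' ends in [g] in [ʒɛgo] but [k] in [ʒɛk].
Compare 'skin', with invariant [g] in [ʒugo] and [ʒug]: an analysis with underlying /g/ and a rule producing [k] in isolation would wrongly predict alternation here too.
The alternation reflects intervocalic voicing: voiceless stops become voiced between vowels. /k/ is underlying.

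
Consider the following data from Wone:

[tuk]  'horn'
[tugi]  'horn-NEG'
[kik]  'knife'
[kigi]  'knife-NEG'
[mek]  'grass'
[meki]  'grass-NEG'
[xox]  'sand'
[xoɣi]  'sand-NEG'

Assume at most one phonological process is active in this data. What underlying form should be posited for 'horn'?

/tug/

The stem for 'horn' ends in [k] in [tuk] but [g] in [tugi].
Compare 'grass', with invariant [k] in [mek] and [meki]: an analysis with underlying /k/ and a rule producing [g] before the NEG suffix would wrongly predict alternation here too.
Therefore /g/ is basic and [k] is derived by word-final obstruent devoicing (voiced obstruents become voiceless word-finally).
The underlying form of 'horn' is therefore /tug/.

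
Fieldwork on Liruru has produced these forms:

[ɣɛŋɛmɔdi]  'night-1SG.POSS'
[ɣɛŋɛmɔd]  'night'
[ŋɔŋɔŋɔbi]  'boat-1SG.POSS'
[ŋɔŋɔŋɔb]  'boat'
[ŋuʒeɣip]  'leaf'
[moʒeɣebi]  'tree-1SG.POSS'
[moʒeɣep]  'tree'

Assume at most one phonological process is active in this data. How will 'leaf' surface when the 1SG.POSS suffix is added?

[ŋuʒeɣibi]

The root 'tree' surfaces as [moʒeɣebi] and [moʒeɣep], with a stem-final [b] ~ [p] alternation.
But 'boat' keeps [b] in both environments ([ŋɔŋɔŋɔbi], [ŋɔŋɔŋɔb]), so there is no rule changing /b/ to [p] in isolation.
The underlying segment must be /p/; voiceless stops become voiced between vowels, yielding [b] there.
From [ŋuʒeɣip] the stem 'leaf' is /ŋuʒeɣip/; between vowels this yields [ŋuʒeɣibi].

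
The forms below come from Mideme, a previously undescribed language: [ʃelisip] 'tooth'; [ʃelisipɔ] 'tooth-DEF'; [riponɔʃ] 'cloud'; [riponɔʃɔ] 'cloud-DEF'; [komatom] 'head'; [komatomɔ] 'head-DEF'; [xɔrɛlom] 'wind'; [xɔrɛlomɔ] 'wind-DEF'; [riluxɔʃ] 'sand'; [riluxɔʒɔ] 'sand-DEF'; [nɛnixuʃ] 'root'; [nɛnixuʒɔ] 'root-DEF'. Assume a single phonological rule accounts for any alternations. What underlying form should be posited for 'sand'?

/riluxɔʒ/

The root 'sand' surfaces as [riluxɔʃ] and [riluxɔʒɔ], with a stem-final [ʃ] ~ [ʒ] alternation.
Compare 'cloud', with invariant [ʃ] in [riponɔʃ] and [riponɔʃɔ]: an analysis with underlying /ʃ/ and a rule producing [ʒ] before the DEF suffix would wrongly predict alternation here too.
The alternation reflects word-final obstruent devoicing: voiced obstruents become voiceless word-finally. /ʒ/ is underlying.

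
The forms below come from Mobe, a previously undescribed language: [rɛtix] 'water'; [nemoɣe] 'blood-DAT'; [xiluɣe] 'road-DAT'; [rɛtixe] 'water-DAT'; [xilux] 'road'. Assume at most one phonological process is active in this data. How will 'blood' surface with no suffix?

In [xiluɣe] and [xilux] the final segment of 'road' alternates: [ɣ] ~ [x].
But 'water' keeps [x] in both environments ([rɛtixe], [rɛtix]), so there is no rule changing /x/ to [ɣ] before the DAT suffix.
The underlying segment must be /ɣ/; voiced obstruents become voiceless word-finally, yielding [x] there.
The one attested form of 'blood', [nemoɣe], shows underlying /nemoɣ/. Applying the same rule word-finally gives [nemox].

[nemox]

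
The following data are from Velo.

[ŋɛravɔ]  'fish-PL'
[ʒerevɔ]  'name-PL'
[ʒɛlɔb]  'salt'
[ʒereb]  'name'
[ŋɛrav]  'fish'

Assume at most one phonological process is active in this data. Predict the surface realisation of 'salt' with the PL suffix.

The root 'name' surfaces as [ʒereb] and [ʒerevɔ], with a stem-final [b] ~ [v] alternation.
The stem 'fish' ([ŋɛrav], [ŋɛravɔ]) shows [v] unchanged in both environments, so [v] cannot be basic with [b] derived in isolation.
So /b/ is underlying, and a rule of intervocalic spirantization — voiced stops become fricatives between vowels — gives [v].
The one attested form of 'salt', [ʒɛlɔb], shows underlying /ʒɛlɔb/. Applying the same rule between vowels gives [ʒɛlɔvɔ].

[ʒɛlɔvɔ]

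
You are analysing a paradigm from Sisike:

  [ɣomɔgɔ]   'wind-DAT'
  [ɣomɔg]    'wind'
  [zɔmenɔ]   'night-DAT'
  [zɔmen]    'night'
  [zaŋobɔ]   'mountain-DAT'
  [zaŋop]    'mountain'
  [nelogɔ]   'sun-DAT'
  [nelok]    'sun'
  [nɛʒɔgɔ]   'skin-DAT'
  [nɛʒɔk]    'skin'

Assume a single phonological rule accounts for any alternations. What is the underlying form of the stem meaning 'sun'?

'sun' shows [g] ~ [k] at the end of the stem ([nelogɔ] vs [nelok]).
But 'wind' keeps [g] in both environments ([ɣomɔgɔ], [ɣomɔg]), so there is no rule changing /g/ to [k] in isolation.
The underlying segment must be /k/; voiceless stops become voiced between vowels, yielding [g] there.
Hence 'sun' is /nelok/ underlyingly.

/nelok/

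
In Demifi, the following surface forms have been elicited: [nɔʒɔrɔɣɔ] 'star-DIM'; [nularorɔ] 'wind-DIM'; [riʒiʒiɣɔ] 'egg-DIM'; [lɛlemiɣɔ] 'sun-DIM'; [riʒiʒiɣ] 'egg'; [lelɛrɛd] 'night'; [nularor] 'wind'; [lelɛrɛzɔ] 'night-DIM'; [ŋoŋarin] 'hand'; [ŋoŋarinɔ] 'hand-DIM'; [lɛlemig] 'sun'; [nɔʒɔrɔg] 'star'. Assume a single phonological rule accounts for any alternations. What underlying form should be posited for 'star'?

'star' shows [ɣ] ~ [g] at the end of the stem ([nɔʒɔrɔɣɔ] vs [nɔʒɔrɔg]).
If /ɣ/ were underlying and a rule turned it into [g] in isolation, 'egg' would also alternate; but it has [ɣ] in both [riʒiʒiɣɔ] and [riʒiʒiɣ].
So /g/ is underlying, and a rule of intervocalic spirantization — voiced stops become fricatives between vowels — gives [ɣ].
The underlying form of 'star' is therefore /nɔʒɔrɔg/.

/nɔʒɔrɔg/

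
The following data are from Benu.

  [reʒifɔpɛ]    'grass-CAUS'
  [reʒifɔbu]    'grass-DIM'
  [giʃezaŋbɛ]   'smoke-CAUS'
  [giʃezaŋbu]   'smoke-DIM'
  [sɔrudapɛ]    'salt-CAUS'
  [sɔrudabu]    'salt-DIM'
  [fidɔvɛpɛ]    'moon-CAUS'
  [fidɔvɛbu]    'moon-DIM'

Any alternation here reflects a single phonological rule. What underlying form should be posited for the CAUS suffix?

/-pɛ/

The CAUS morpheme has two allomorphs, [-bɛ] and [-pɛ].
By contrast the DIM suffix keeps its initial [b] throughout — that segment must be underlying.
So the underlying form is /-pɛ/, and voiceless stops become voiced after a nasal.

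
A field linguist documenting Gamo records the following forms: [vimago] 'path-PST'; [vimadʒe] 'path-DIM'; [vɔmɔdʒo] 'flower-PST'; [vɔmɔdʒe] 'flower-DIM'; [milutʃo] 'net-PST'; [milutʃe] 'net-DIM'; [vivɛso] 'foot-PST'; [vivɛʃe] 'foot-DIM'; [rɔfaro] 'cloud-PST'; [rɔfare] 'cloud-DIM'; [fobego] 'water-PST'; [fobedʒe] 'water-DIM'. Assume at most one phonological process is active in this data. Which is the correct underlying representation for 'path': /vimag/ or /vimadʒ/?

/vimag/

In [vimago] and [vimadʒe] the final segment of 'path' alternates: [g] ~ [dʒ].
But 'flower' keeps [dʒ] in both environments ([vɔmɔdʒo], [vɔmɔdʒe]), so there is no rule changing /dʒ/ to [g] before the PST suffix.
So /g/ is underlying, and a rule of palatalization before a front vowel — /g/ and /s/ become palato-alveolar [dʒ] and [ʃ] before a front vowel — gives [dʒ].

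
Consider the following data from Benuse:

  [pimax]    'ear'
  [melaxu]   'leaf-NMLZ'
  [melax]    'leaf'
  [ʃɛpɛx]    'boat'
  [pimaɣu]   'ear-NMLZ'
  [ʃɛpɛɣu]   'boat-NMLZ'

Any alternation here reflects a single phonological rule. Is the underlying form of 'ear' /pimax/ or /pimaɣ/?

In [pimax] and [pimaɣu] the final segment of 'ear' alternates: [x] ~ [ɣ].
Compare 'leaf', with invariant [x] in [melax] and [melaxu]: an analysis with underlying /x/ and a rule producing [ɣ] before the NMLZ suffix would wrongly predict alternation here too.
Therefore /ɣ/ is basic and [x] is derived by word-final obstruent devoicing (voiced obstruents become voiceless word-finally).

/pimaɣ/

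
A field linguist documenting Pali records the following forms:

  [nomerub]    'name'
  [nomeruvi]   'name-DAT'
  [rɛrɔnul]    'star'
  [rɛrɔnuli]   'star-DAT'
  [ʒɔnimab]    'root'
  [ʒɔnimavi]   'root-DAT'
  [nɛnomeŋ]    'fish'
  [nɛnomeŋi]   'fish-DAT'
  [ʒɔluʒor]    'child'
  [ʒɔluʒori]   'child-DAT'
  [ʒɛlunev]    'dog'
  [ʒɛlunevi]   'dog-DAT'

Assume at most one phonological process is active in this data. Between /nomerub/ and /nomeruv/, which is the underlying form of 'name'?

The stem for 'name' ends in [b] in [nomerub] but [v] in [nomeruvi].
But 'dog' keeps [v] in both environments ([ʒɛlunev], [ʒɛlunevi]), so there is no rule changing /v/ to [b] in isolation.
The underlying segment must be /b/; voiced stops become fricatives between vowels, yielding [v] there.

/nomerub/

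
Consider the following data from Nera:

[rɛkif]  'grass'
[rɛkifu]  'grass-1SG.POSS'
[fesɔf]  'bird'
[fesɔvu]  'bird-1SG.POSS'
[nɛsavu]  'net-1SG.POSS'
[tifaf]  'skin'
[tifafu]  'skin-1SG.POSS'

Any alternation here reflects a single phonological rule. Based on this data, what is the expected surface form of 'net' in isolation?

[nɛsaf]

The stem for 'bird' ends in [f] in [fesɔf] but [v] in [fesɔvu].
But 'grass' keeps [f] in both environments ([rɛkif], [rɛkifu]), so there is no rule changing /f/ to [v] before the 1SG.POSS suffix.
Therefore /v/ is basic and [f] is derived by word-final obstruent devoicing (voiced obstruents become voiceless word-finally).
From [nɛsavu] the stem 'net' is /nɛsav/; word-finally this yields [nɛsaf].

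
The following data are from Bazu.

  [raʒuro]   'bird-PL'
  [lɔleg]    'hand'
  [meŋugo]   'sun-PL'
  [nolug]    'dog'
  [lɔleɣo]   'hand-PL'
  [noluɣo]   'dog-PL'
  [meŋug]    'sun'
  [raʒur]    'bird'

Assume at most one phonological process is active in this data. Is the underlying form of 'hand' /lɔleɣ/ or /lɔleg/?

In [lɔleg] and [lɔleɣo] the final segment of 'hand' alternates: [g] ~ [ɣ].
But 'sun' keeps [g] in both environments ([meŋug], [meŋugo]), so there is no rule changing /g/ to [ɣ] before the PL suffix.
The alternation reflects word-final hardening: voiced fricatives become stops word-finally. /ɣ/ is underlying.

/lɔleɣ/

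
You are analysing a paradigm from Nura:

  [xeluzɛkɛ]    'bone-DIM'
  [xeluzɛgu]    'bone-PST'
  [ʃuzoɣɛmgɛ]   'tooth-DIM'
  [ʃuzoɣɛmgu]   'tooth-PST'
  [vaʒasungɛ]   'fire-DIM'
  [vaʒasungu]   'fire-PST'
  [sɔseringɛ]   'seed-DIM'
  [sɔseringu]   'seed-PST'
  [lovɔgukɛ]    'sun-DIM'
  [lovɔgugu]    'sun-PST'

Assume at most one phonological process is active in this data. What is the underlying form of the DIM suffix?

The DIM morpheme has two allomorphs, [-gɛ] and [-kɛ].
By contrast the PST suffix keeps its initial [g] throughout — that segment must be underlying.
So the underlying form is /-kɛ/, and voiceless stops become voiced after a nasal.

/-kɛ/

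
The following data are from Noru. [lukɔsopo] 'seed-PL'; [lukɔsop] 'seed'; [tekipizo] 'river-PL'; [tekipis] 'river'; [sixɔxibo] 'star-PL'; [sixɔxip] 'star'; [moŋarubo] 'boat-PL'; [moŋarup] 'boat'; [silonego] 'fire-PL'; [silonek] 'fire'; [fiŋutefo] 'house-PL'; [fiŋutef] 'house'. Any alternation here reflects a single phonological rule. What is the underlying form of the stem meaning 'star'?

/sixɔxib/

The stem for 'star' ends in [b] in [sixɔxibo] but [p] in [sixɔxip].
The stem 'seed' ([lukɔsopo], [lukɔsop]) shows [p] unchanged in both environments, so [p] cannot be basic with [b] derived before the PL suffix.
The alternation reflects word-final obstruent devoicing: voiced obstruents become voiceless word-finally. /b/ is underlying.
The underlying form of 'star' is therefore /sixɔxib/.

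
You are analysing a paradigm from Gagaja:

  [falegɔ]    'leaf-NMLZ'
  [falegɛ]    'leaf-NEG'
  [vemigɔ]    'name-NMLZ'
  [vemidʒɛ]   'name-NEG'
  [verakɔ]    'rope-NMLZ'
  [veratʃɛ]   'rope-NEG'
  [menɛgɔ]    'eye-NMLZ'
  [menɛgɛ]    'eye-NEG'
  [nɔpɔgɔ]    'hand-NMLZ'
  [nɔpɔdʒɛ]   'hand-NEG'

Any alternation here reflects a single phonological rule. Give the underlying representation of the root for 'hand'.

/nɔpɔdʒ/

'hand' shows [g] ~ [dʒ] at the end of the stem ([nɔpɔgɔ] vs [nɔpɔdʒɛ]).
If /g/ were underlying and a rule turned it into [dʒ] before the NEG suffix, 'leaf' would also alternate; but it has [g] in both [falegɔ] and [falegɛ].
The underlying segment must be /dʒ/; palato-alveolar /tʃ/ and /dʒ/ become [k] and [g] when no front vowel follows, yielding [g] there.
Hence 'hand' is /nɔpɔdʒ/ underlyingly.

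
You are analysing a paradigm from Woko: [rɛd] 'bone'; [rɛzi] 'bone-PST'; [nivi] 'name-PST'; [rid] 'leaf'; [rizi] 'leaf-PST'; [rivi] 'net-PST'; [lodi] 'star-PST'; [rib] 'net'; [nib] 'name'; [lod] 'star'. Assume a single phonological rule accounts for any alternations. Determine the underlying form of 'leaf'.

'leaf' shows [d] ~ [z] at the end of the stem ([rid] vs [rizi]).
But 'star' keeps [d] in both environments ([lod], [lodi]), so there is no rule changing /d/ to [z] before the PST suffix.
So /z/ is underlying, and a rule of word-final hardening — voiced fricatives become stops word-finally — gives [d].
The underlying form of 'leaf' is therefore /riz/.

/riz/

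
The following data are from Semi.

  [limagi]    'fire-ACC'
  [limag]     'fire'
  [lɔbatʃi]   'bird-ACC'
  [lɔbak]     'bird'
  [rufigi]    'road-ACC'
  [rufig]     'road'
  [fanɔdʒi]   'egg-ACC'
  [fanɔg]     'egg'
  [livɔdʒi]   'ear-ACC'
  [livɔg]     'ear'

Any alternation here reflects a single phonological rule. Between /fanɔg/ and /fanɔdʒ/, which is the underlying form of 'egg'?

'egg' shows [dʒ] ~ [g] at the end of the stem ([fanɔdʒi] vs [fanɔg]).
But 'fire' keeps [g] in both environments ([limagi], [limag]), so there is no rule changing /g/ to [dʒ] before the ACC suffix.
Therefore /dʒ/ is basic and [g] is derived by depalatalization (palato-alveolar /tʃ/ and /dʒ/ become [k] and [g] when no front vowel follows).

/fanɔdʒ/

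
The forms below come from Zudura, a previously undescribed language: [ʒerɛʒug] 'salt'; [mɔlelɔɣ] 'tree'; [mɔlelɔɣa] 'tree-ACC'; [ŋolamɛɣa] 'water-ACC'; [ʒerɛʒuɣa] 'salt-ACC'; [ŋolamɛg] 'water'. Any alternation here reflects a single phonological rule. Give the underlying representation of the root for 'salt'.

/ʒerɛʒug/

'salt' shows [g] ~ [ɣ] at the end of the stem ([ʒerɛʒug] vs [ʒerɛʒuɣa]).
But 'tree' keeps [ɣ] in both environments ([mɔlelɔɣ], [mɔlelɔɣa]), so there is no rule changing /ɣ/ to [g] in isolation.
Therefore /g/ is basic and [ɣ] is derived by intervocalic spirantization (voiced stops become fricatives between vowels).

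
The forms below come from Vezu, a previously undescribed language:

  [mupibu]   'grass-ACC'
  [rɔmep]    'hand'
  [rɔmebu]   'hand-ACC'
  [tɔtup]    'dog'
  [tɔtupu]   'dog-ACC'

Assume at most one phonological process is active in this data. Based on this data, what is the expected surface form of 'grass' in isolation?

[mupip]

In [rɔmep] and [rɔmebu] the final segment of 'hand' alternates: [p] ~ [b].
The stem 'dog' ([tɔtup], [tɔtupu]) shows [p] unchanged in both environments, so [p] cannot be basic with [b] derived before the ACC suffix.
So /b/ is underlying, and a rule of word-final obstruent devoicing — voiced obstruents become voiceless word-finally — gives [p].
From [mupibu] the stem 'grass' is /mupib/; word-finally this yields [mupip].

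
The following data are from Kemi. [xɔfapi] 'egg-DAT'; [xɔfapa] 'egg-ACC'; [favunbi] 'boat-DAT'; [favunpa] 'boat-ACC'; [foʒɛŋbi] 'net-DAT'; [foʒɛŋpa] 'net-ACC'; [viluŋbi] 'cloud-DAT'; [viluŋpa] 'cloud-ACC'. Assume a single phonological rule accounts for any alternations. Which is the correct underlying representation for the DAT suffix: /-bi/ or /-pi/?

/-bi/

The DAT suffix surfaces as [-bi] and [-pi], depending on the final segment of the stem.
The ACC suffix, which begins with [p], is invariant after every stem; so [p] is not altered by any rule here.
So the underlying form is /-bi/, and voiced stops become voiceless after a vowel.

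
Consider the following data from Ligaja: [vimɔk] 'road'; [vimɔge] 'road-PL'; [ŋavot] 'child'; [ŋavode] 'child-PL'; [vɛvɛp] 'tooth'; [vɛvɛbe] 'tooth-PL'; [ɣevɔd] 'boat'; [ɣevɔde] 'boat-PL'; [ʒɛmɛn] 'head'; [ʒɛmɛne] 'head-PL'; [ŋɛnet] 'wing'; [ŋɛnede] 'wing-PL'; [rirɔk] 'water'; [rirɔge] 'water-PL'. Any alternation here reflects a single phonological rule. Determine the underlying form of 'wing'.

The root 'wing' surfaces as [ŋɛnet] and [ŋɛnede], with a stem-final [t] ~ [d] alternation.
If /d/ were underlying and a rule turned it into [t] in isolation, 'boat' would also alternate; but it has [d] in both [ɣevɔd] and [ɣevɔde].
The alternation reflects intervocalic voicing: voiceless stops become voiced between vowels. /t/ is underlying.

/ŋɛnet/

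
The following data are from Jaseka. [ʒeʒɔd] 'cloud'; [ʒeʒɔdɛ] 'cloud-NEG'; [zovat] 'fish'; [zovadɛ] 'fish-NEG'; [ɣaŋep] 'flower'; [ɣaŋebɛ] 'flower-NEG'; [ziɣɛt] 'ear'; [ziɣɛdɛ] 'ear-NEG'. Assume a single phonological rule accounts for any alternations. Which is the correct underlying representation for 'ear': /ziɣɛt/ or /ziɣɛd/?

/ziɣɛt/

The root 'ear' surfaces as [ziɣɛt] and [ziɣɛdɛ], with a stem-final [t] ~ [d] alternation.
The stem 'cloud' ([ʒeʒɔd], [ʒeʒɔdɛ]) shows [d] unchanged in both environments, so [d] cannot be basic with [t] derived in isolation.
So /t/ is underlying, and a rule of intervocalic voicing — voiceless stops become voiced between vowels — gives [d].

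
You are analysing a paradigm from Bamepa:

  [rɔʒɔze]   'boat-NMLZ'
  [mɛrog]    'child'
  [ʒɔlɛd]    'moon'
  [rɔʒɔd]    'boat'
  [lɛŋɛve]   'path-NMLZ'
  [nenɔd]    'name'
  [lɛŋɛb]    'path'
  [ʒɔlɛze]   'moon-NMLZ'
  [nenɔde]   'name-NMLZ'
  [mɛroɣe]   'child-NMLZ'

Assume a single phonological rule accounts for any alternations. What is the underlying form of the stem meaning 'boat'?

/rɔʒɔz/

'boat' shows [d] ~ [z] at the end of the stem ([rɔʒɔd] vs [rɔʒɔze]).
Compare 'name', with invariant [d] in [nenɔd] and [nenɔde]: an analysis with underlying /d/ and a rule producing [z] before the NMLZ suffix would wrongly predict alternation here too.
Therefore /z/ is basic and [d] is derived by word-final hardening (voiced fricatives become stops word-finally).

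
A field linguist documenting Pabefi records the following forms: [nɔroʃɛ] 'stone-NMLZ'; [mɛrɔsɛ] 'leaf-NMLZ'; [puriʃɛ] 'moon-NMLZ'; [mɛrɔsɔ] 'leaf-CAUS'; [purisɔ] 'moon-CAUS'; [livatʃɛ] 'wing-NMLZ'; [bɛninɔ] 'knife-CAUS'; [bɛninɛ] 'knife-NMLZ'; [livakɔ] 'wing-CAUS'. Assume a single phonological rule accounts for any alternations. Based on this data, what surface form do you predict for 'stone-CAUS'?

[nɔrosɔ]

In [purisɔ] and [puriʃɛ] the final segment of 'moon' alternates: [s] ~ [ʃ].
The stem 'leaf' ([mɛrɔsɔ], [mɛrɔsɛ]) shows [s] unchanged in both environments, so [s] cannot be basic with [ʃ] derived before the NMLZ suffix.
So /ʃ/ is underlying, and a rule of depalatalization — palato-alveolar /tʃ/ and /ʃ/ become [k] and [s] when no front vowel follows — gives [s].
The one attested form of 'stone', [nɔroʃɛ], shows underlying /nɔroʃ/. Applying the same rule when no front vowel follows gives [nɔrosɔ].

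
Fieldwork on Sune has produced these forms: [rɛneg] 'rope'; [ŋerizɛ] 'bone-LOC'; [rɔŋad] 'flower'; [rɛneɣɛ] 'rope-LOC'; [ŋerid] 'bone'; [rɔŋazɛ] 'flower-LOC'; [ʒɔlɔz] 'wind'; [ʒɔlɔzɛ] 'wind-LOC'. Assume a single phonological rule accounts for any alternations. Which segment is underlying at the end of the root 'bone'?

The root 'bone' surfaces as [ŋerid] and [ŋerizɛ], with a stem-final [d] ~ [z] alternation.
If /z/ were underlying and a rule turned it into [d] in isolation, 'wind' would also alternate; but it has [z] in both [ʒɔlɔz] and [ʒɔlɔzɛ].
The alternation reflects intervocalic spirantization: voiced stops become fricatives between vowels. /d/ is underlying.

/d/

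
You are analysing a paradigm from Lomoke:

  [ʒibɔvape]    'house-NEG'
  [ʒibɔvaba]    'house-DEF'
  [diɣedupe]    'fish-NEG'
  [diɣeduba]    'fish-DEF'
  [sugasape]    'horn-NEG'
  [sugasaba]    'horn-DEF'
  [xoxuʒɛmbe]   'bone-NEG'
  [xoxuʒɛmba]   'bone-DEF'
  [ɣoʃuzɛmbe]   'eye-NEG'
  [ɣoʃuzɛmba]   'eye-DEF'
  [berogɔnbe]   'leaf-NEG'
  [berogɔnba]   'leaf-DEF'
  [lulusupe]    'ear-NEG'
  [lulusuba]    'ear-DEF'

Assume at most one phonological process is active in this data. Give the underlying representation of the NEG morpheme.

The NEG morpheme has two allomorphs, [-be] and [-pe].
By contrast the DEF suffix keeps its initial [b] throughout — that segment must be underlying.
The NEG suffix is therefore /-pe/ underlyingly, with post-nasal voicing: voiceless stops become voiced after a nasal.

/-pe/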